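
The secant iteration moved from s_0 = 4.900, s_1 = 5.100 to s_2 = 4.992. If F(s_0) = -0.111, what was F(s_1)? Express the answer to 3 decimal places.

The secant line through (4.900, -0.111) and (5.100, F(s_1)) crosses zero at s_2 = 4.992.
So (4.900, -0.111), (5.100, F(s_1)), (4.992, 0) are collinear:
F(s_1) = -0.111 · (5.100 − 4.992) / (4.900 − 4.992) = -0.111 · (0.10800)/(-0.09200) = 0.13030

0.130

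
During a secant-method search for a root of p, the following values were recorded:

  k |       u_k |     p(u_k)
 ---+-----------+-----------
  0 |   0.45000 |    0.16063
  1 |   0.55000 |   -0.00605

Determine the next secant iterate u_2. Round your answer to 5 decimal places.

0.54637

u_2 = 0.55000 − (-0.00605)·(0.55000 − 0.45000) / (-0.00605 − 0.16063)
   = 0.55000 − (-0.0006050)/(-0.1666800) = 0.5463703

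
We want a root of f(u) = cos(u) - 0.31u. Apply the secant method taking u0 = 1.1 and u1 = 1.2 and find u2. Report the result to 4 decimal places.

f(1.1) = 0.112596, f(1.2) = -0.009642
u2 = 1.200000 − (-0.009642)·(1.200000 − 1.100000) / (-0.009642 − 0.112596) = 1.200000 − (-0.000964)/(-0.122238) = 1.192112

1.1921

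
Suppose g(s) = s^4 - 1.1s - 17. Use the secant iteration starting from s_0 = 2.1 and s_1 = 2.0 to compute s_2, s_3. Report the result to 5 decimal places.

g(2.1) = 0.1381000, g(2.0) = -3.2000000
s_2 = 2.0000000 − (-3.2000000)·(2.0000000 − 2.1000000) / (-3.2000000 − 0.1381000) = 2.0000000 − (0.3200000)/(-3.3381000) = 2.0958629
g(2.0958629) = -0.0101511
s_3 = 2.0958629 − (-0.0101511)·(2.0958629 − 2.0000000) / (-0.0101511 − (-3.2000000)) = 2.0958629 − (-0.0009731)/(3.1898489) = 2.0961680

2.09586, 2.09617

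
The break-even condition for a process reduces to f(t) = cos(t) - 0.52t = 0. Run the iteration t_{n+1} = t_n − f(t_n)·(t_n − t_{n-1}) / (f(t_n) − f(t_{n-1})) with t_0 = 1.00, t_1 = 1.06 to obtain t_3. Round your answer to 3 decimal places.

1.015

f(1.00) = 0.02030, f(1.06) = -0.06233
t_2 = 1.06000 − (-0.06233)·(1.06000 − 1.00000) / (-0.06233 − 0.02030) = 1.06000 − (-0.00374)/(-0.08263) = 1.01474
f(1.01474) = 0.00017
t_3 = 1.01474 − 0.00017·(1.01474 − 1.06000) / (0.00017 − (-0.06233)) = 1.01474 − (-0.00001)/(0.06250) = 1.01487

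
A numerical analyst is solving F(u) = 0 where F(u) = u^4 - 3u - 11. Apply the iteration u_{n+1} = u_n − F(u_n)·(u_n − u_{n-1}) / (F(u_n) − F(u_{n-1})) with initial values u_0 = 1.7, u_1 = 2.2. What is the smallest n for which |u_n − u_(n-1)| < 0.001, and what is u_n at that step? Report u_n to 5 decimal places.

F(1.7) = -7.7479000, F(2.2) = 5.8256000
u_2 = 2.2000000 − 5.8256000·(0.5000000)/(13.5735000) = 1.9854054;  |Δ| = 0.2145946
F(1.9854054) = -1.4181566
u_3 = 1.9854054 − (-1.4181566)·(-0.2145946)/(-7.2437566) = 2.0274179;  |Δ| = 0.0420126
F(2.0274179) = -0.1866722
u_4 = 2.0274179 − (-0.1866722)·(0.0420126)/(1.2314843) = 2.0337863;  |Δ| = 0.0063684
F(2.0337863) = 0.0075102
u_5 = 2.0337863 − 0.0075102·(0.0063684)/(0.1941824) = 2.0335400;  |Δ| = 0.0002463
|u_5 − u_4| = 0.0002463 < 0.001

n = 5, u_n = 2.03354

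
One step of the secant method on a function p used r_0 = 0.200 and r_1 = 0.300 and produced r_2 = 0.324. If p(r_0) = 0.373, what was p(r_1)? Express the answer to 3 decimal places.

The secant line through (0.200, 0.373) and (0.300, p(r_1)) crosses zero at r_2 = 0.324.
So (0.200, 0.373), (0.300, p(r_1)), (0.324, 0) are collinear:
p(r_1) = 0.373 · (0.300 − 0.324) / (0.200 − 0.324) = 0.373 · (-0.02400)/(-0.12400) = 0.07219

0.072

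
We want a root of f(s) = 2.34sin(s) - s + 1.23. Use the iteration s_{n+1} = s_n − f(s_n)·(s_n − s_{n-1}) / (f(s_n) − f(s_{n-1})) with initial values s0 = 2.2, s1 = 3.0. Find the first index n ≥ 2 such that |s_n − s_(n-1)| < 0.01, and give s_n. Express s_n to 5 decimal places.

n = 4, s_n = 2.54491

f(2.2) = 0.9218816, f(3.0) = -1.4397792
s2 = 3.0000000 − (-1.4397792)·(0.8000000)/(-2.3616608) = 2.5122825;  |Δ| = 0.4877175
f(2.5122825) = 0.0950116
s3 = 2.5122825 − 0.0950116·(-0.4877175)/(1.5347908) = 2.5424748;  |Δ| = 0.0301923
f(2.5424748) = 0.0070845
s4 = 2.5424748 − 0.0070845·(0.0301923)/(-0.0879271) = 2.5449074;  |Δ| = 0.0024327
|s4 − s3| = 0.0024327 < 0.01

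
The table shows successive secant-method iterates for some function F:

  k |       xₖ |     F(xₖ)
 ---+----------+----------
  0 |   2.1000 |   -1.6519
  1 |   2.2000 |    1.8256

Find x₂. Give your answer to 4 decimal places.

2.1475

x₂ = 2.2000 − 1.8256·(2.2000 − 2.1000) / (1.8256 − (-1.6519))
   = 2.2000 − (0.182560)/(3.477500) = 2.147503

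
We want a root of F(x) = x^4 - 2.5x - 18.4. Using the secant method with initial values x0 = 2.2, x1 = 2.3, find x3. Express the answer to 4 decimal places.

F(2.2) = -0.474400, F(2.3) = 3.834100
x2 = 2.300000 − 3.834100·(2.300000 − 2.200000) / (3.834100 − (-0.474400)) = 2.300000 − (0.383410)/(4.308500) = 2.211011
F(2.211011) = -0.029423
x3 = 2.211011 − (-0.029423)·(2.211011 − 2.300000) / (-0.029423 − 3.834100) = 2.211011 − (0.002618)/(-3.863523) = 2.211688

2.2117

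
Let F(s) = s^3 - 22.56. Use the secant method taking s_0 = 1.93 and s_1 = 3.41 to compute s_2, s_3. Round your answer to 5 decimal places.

F(1.93) = -15.3709430, F(3.41) = 17.0918210
s_2 = 3.4100000 − 17.0918210·(3.4100000 − 1.9300000) / (17.0918210 − (-15.3709430)) = 3.4100000 − (25.2958951)/(32.4627640) = 2.6307720
F(2.6307720) = -4.3525290
s_3 = 2.6307720 − (-4.3525290)·(2.6307720 − 3.4100000) / (-4.3525290 − 17.0918210) = 2.6307720 − (3.3916125)/(-21.4443500) = 2.7889308

2.63077, 2.78893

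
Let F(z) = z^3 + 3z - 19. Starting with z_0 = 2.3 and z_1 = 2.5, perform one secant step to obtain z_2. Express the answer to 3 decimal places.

2.297

F(2.3) = 0.06700, F(2.5) = 4.12500
z_2 = 2.50000 − 4.12500·(2.50000 − 2.30000) / (4.12500 − 0.06700) = 2.50000 − (0.82500)/(4.05800) = 2.29670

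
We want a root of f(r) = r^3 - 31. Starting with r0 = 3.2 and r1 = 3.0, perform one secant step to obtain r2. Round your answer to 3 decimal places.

3.139

f(3.2) = 1.76800, f(3.0) = -4.00000
r2 = 3.00000 − (-4.00000)·(3.00000 − 3.20000) / (-4.00000 − 1.76800) = 3.00000 − (0.80000)/(-5.76800) = 3.13870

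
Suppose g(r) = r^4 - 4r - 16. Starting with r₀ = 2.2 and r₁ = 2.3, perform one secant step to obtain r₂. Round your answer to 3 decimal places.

g(2.2) = -1.37440, g(2.3) = 2.78410
r₂ = 2.30000 − 2.78410·(2.30000 − 2.20000) / (2.78410 − (-1.37440)) = 2.30000 − (0.27841)/(4.15850) = 2.23305

2.233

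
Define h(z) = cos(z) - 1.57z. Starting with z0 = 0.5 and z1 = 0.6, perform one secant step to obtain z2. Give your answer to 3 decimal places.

h(0.5) = 0.09258, h(0.6) = -0.11666
z2 = 0.60000 − (-0.11666)·(0.60000 − 0.50000) / (-0.11666 − 0.09258) = 0.60000 − (-0.01167)/(-0.20925) = 0.54425

0.544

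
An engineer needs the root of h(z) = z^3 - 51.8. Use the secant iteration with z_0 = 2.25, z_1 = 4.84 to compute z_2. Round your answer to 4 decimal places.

h(2.25) = -40.409375, h(4.84) = 61.579904
z_2 = 4.840000 − 61.579904·(4.840000 − 2.250000) / (61.579904 − (-40.409375)) = 4.840000 − (159.491951)/(101.989279) = 3.276189

3.2762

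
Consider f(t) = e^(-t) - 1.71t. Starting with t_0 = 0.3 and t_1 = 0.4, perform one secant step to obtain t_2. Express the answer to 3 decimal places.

0.394

f(0.3) = 0.22782, f(0.4) = -0.01368
t_2 = 0.40000 − (-0.01368)·(0.40000 − 0.30000) / (-0.01368 − 0.22782) = 0.40000 − (-0.00137)/(-0.24150) = 0.39434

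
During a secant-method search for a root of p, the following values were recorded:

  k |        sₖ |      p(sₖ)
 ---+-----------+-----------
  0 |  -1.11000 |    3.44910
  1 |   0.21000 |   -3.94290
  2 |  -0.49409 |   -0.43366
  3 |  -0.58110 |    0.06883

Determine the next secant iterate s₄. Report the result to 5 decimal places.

-0.56918

s₄ = -0.58110 − 0.06883·(-0.58110 − (-0.49409)) / (0.06883 − (-0.43366))
   = -0.58110 − (-0.0059889)/(0.5024900) = -0.5691816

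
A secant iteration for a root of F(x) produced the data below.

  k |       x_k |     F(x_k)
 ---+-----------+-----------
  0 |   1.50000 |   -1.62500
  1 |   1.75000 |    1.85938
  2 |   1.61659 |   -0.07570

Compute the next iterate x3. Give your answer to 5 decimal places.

1.62181

x3 = 1.61659 − (-0.07570)·(1.61659 − 1.75000) / (-0.07570 − 1.85938)
   = 1.61659 − (0.0100991)/(-1.9350800) = 1.6218090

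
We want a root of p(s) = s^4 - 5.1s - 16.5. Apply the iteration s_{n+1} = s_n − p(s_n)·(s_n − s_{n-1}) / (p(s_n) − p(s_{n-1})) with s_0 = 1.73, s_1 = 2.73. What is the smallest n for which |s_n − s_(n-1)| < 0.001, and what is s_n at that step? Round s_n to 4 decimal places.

p(1.73) = -16.365550, p(2.73) = 25.122718
s_2 = 2.730000 − 25.122718·(1.000000)/(41.488268) = 2.124462;  |Δ| = 0.605538
p(2.124462) = -6.964526
s_3 = 2.124462 − (-6.964526)·(-0.605538)/(-32.087244) = 2.255894;  |Δ| = 0.131432
p(2.255894) = -2.106555
s_4 = 2.255894 − (-2.106555)·(0.131432)/(4.857971) = 2.312886;  |Δ| = 0.056993
p(2.312886) = 0.320829
s_5 = 2.312886 − 0.320829·(0.056993)/(2.427383) = 2.305354;  |Δ| = 0.007533
p(2.305354) = -0.011737
s_6 = 2.305354 − (-0.011737)·(-0.007533)/(-0.332566) = 2.305620;  |Δ| = 0.000266
|s_6 − s_5| = 0.000266 < 0.001

n = 6, s_n = 2.3056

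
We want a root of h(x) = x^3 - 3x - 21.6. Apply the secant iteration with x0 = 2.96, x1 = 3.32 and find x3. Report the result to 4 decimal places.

3.1416

h(2.96) = -4.545664, h(3.32) = 5.034368
x2 = 3.320000 − 5.034368·(3.320000 − 2.960000) / (5.034368 − (-4.545664)) = 3.320000 − (1.812372)/(9.580032) = 3.130818
h(3.130818) = -0.304117
x3 = 3.130818 − (-0.304117)·(3.130818 − 3.320000) / (-0.304117 − 5.034368) = 3.130818 − (0.057534)/(-5.338485) = 3.141595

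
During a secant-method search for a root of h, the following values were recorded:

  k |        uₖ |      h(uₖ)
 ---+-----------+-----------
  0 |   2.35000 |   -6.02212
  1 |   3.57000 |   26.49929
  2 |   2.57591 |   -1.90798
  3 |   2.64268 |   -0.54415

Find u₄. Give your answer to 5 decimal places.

2.66932

u₄ = 2.64268 − (-0.54415)·(2.64268 − 2.57591) / (-0.54415 − (-1.90798))
   = 2.64268 − (-0.0363329)/(1.3638300) = 2.6693203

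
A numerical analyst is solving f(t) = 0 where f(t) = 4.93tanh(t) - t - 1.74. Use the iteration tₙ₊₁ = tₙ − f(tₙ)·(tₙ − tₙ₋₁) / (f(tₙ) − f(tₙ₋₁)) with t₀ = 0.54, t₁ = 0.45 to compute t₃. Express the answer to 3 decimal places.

0.487

f(0.54) = 0.15043, f(0.45) = -0.11004
t₂ = 0.45000 − (-0.11004)·(0.45000 − 0.54000) / (-0.11004 − 0.15043) = 0.45000 − (0.00990)/(-0.26047) = 0.48802
f(0.48802) = 0.00352
t₃ = 0.48802 − 0.00352·(0.48802 − 0.45000) / (0.00352 − (-0.11004)) = 0.48802 − (0.00013)/(0.11355) = 0.48684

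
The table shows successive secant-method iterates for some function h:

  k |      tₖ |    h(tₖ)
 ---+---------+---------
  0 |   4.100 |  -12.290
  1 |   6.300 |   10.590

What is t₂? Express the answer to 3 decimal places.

t₂ = 6.300 − 10.590·(6.300 − 4.100) / (10.590 − (-12.290))
   = 6.300 − (23.29800)/(22.88000) = 5.28173

5.282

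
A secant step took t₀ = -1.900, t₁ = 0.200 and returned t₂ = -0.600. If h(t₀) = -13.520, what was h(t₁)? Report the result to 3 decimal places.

8.320

The secant line through (-1.900, -13.520) and (0.200, h(t₁)) crosses zero at t₂ = -0.600.
So (-1.900, -13.520), (0.200, h(t₁)), (-0.600, 0) are collinear:
h(t₁) = -13.520 · (0.200 − (-0.600)) / (-1.900 − (-0.600)) = -13.520 · (0.80000)/(-1.30000) = 8.32000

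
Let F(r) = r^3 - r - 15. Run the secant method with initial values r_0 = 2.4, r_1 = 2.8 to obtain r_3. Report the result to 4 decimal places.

2.6000

F(2.4) = -3.576000, F(2.8) = 4.152000
r_2 = 2.800000 − 4.152000·(2.800000 − 2.400000) / (4.152000 − (-3.576000)) = 2.800000 − (1.660800)/(7.728000) = 2.585093
F(2.585093) = -0.309674
r_3 = 2.585093 − (-0.309674)·(2.585093 − 2.800000) / (-0.309674 − 4.152000) = 2.585093 − (0.066551)/(-4.461674) = 2.600009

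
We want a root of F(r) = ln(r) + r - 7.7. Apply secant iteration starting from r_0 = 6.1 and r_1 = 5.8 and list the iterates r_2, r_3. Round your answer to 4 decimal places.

F(6.1) = 0.208289, F(5.8) = -0.142142
r_2 = 5.800000 − (-0.142142)·(5.800000 − 6.100000) / (-0.142142 − 0.208289) = 5.800000 − (0.042643)/(-0.350431) = 5.921686
F(5.921686) = 0.000308
r_3 = 5.921686 − 0.000308·(5.921686 − 5.800000) / (0.000308 − (-0.142142)) = 5.921686 − (0.000037)/(0.142450) = 5.921424

5.9217, 5.9214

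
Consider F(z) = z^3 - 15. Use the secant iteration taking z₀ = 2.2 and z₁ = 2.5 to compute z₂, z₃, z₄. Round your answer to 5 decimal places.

2.46233, 2.46616, 2.46621

F(2.2) = -4.3520000, F(2.5) = 0.6250000
z₂ = 2.5000000 − 0.6250000·(2.5000000 − 2.2000000) / (0.6250000 − (-4.3520000)) = 2.5000000 − (0.1875000)/(4.9770000) = 2.4623267
F(2.4623267) = -0.0707832
z₃ = 2.4623267 − (-0.0707832)·(2.4623267 − 2.5000000) / (-0.0707832 − 0.6250000) = 2.4623267 − (0.0026666)/(-0.6957832) = 2.4661593
F(2.4661593) = -0.0009635
z₄ = 2.4661593 − (-0.0009635)·(2.4661593 − 2.4623267) / (-0.0009635 − (-0.0707832)) = 2.4661593 − (-0.0000037)/(0.0698198) = 2.4662122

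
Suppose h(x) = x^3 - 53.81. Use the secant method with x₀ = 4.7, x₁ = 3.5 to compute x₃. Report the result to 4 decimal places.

3.7800

h(4.7) = 50.013000, h(3.5) = -10.935000
x₂ = 3.500000 − (-10.935000)·(3.500000 − 4.700000) / (-10.935000 − 50.013000) = 3.500000 − (13.122000)/(-60.948000) = 3.715298
h(3.715298) = -2.526098
x₃ = 3.715298 − (-2.526098)·(3.715298 − 3.500000) / (-2.526098 − (-10.935000)) = 3.715298 − (-0.543865)/(8.408902) = 3.779976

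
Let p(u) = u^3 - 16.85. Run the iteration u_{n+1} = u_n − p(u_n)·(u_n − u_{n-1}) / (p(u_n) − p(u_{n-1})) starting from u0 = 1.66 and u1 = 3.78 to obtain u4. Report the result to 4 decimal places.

p(1.66) = -12.275704, p(3.78) = 37.160152
u2 = 3.780000 − 37.160152·(3.780000 − 1.660000) / (37.160152 − (-12.275704)) = 3.780000 − (78.779522)/(49.435856) = 2.186429
p(2.186429) = -6.397831
u3 = 2.186429 − (-6.397831)·(2.186429 − 3.780000) / (-6.397831 − 37.160152) = 2.186429 − (10.195395)/(-43.557983) = 2.420494
p(2.420494) = -2.668824
u4 = 2.420494 − (-2.668824)·(2.420494 − 2.186429) / (-2.668824 − (-6.397831)) = 2.420494 − (-0.624678)/(3.729007) = 2.588013

2.5880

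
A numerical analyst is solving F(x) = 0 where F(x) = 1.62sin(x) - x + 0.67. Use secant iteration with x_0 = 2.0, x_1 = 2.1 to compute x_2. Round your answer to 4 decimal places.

2.0819

F(2.0) = 0.143062, F(2.1) = -0.031601
x_2 = 2.100000 − (-0.031601)·(2.100000 − 2.000000) / (-0.031601 − 0.143062) = 2.100000 − (-0.003160)/(-0.174663) = 2.081908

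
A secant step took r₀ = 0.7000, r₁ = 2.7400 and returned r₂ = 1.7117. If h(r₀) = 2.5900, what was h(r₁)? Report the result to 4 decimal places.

-2.6325

The secant line through (0.7000, 2.5900) and (2.7400, h(r₁)) crosses zero at r₂ = 1.7117.
So (0.7000, 2.5900), (2.7400, h(r₁)), (1.7117, 0) are collinear:
h(r₁) = 2.5900 · (2.7400 − 1.7117) / (0.7000 − 1.7117) = 2.5900 · (1.028300)/(-1.011700) = -2.632497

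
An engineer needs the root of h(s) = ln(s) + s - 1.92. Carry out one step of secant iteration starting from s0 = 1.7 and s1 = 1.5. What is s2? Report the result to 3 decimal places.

1.509

h(1.7) = 0.31063, h(1.5) = -0.01453
s2 = 1.50000 − (-0.01453)·(1.50000 − 1.70000) / (-0.01453 − 0.31063) = 1.50000 − (0.00291)/(-0.32516) = 1.50894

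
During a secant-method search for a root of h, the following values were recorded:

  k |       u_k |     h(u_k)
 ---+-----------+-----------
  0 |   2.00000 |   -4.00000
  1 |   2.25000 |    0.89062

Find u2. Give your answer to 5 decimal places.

2.20447

u2 = 2.25000 − 0.89062·(2.25000 − 2.00000) / (0.89062 − (-4.00000))
   = 2.25000 − (0.2226550)/(4.8906200) = 2.2044731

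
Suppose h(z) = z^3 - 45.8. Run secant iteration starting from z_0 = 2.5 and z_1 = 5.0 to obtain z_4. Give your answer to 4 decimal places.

3.5931

h(2.5) = -30.175000, h(5.0) = 79.200000
z_2 = 5.000000 − 79.200000·(5.000000 − 2.500000) / (79.200000 − (-30.175000)) = 5.000000 − (198.000000)/(109.375000) = 3.189714
h(3.189714) = -13.346963
z_3 = 3.189714 − (-13.346963)·(3.189714 − 5.000000) / (-13.346963 − 79.200000) = 3.189714 − (24.161816)/(-92.546963) = 3.450791
h(3.450791) = -4.708140
z_4 = 3.450791 − (-4.708140)·(3.450791 − 3.189714) / (-4.708140 − (-13.346963)) = 3.450791 − (-1.229184)/(8.638823) = 3.593077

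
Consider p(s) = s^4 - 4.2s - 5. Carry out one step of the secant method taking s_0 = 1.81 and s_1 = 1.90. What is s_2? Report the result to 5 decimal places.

p(1.81) = -1.8691688, p(1.90) = 0.0521000
s_2 = 1.9000000 − 0.0521000·(1.9000000 − 1.8100000) / (0.0521000 − (-1.8691688)) = 1.9000000 − (0.0046890)/(1.9212688) = 1.8975594

1.89756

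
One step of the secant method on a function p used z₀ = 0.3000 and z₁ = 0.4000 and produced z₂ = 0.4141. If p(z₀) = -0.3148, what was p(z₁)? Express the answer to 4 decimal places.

-0.0389

The secant line through (0.3000, -0.3148) and (0.4000, p(z₁)) crosses zero at z₂ = 0.4141.
So (0.3000, -0.3148), (0.4000, p(z₁)), (0.4141, 0) are collinear:
p(z₁) = -0.3148 · (0.4000 − 0.4141) / (0.3000 − 0.4141) = -0.3148 · (-0.014100)/(-0.114100) = -0.038902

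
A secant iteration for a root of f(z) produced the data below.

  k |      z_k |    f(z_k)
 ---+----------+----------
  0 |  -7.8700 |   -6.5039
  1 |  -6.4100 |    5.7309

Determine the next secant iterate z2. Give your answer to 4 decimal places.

-7.0939

z2 = -6.4100 − 5.7309·(-6.4100 − (-7.8700)) / (5.7309 − (-6.5039))
   = -6.4100 − (8.367114)/(12.234800) = -7.093878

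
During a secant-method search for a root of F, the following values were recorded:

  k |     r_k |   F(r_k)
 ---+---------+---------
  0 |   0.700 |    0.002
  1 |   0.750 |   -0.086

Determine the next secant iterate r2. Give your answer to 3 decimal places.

r2 = 0.750 − (-0.086)·(0.750 − 0.700) / (-0.086 − 0.002)
   = 0.750 − (-0.00430)/(-0.08800) = 0.70114

0.701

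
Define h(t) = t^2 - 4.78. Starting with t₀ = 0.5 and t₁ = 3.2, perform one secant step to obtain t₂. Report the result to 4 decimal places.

h(0.5) = -4.530000, h(3.2) = 5.460000
t₂ = 3.200000 − 5.460000·(3.200000 − 0.500000) / (5.460000 − (-4.530000)) = 3.200000 − (14.742000)/(9.990000) = 1.724324

1.7243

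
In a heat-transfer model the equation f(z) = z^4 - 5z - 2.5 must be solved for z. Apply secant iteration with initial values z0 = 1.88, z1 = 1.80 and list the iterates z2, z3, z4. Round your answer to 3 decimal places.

1.850, 1.852, 1.852

f(1.88) = 0.59198, f(1.80) = -1.00240
z2 = 1.80000 − (-1.00240)·(1.80000 − 1.88000) / (-1.00240 − 0.59198) = 1.80000 − (0.08019)/(-1.59438) = 1.85030
f(1.85030) = -0.03046
z3 = 1.85030 − (-0.03046)·(1.85030 − 1.80000) / (-0.03046 − (-1.00240)) = 1.85030 − (-0.00153)/(0.97194) = 1.85187
f(1.85187) = 0.00165
z4 = 1.85187 − 0.00165·(1.85187 − 1.85030) / (0.00165 − (-0.03046)) = 1.85187 − (0.00000)/(0.03211) = 1.85179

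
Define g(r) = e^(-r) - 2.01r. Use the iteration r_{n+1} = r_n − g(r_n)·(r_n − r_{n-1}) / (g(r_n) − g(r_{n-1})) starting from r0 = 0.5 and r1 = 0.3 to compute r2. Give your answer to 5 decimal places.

g(0.5) = -0.3984693, g(0.3) = 0.1378182
r2 = 0.3000000 − 0.1378182·(0.3000000 − 0.5000000) / (0.1378182 − (-0.3984693)) = 0.3000000 − (-0.0275636)/(0.5362876) = 0.3513971

0.35140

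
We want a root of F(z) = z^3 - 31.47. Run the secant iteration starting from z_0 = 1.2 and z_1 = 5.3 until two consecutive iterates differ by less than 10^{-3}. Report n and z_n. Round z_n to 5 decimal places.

n = 8, z_n = 3.15718

F(1.2) = -29.7420000, F(5.3) = 117.4070000
z_2 = 5.3000000 − 117.4070000·(4.1000000)/(147.1490000) = 2.0286988;  |Δ| = 3.2713012
F(2.0286988) = -23.1206490
z_3 = 2.0286988 − (-23.1206490)·(-3.2713012)/(-140.5276490) = 2.5669175;  |Δ| = 0.5382187
F(2.5669175) = -14.5564128
z_4 = 2.5669175 − (-14.5564128)·(0.5382187)/(8.5642362) = 3.4817140;  |Δ| = 0.9147965
F(3.4817140) = 10.7364943
z_5 = 3.4817140 − 10.7364943·(0.9147965)/(25.2929070) = 3.0933953;  |Δ| = 0.3883186
F(3.0933953) = -1.8690067
z_6 = 3.0933953 − (-1.8690067)·(-0.3883186)/(-12.6055009) = 3.1509710;  |Δ| = 0.0575757
F(3.1509710) = -0.1852113
z_7 = 3.1509710 − (-0.1852113)·(0.0575757)/(1.6837954) = 3.1573041;  |Δ| = 0.0063331
F(3.1573041) = 0.0038052
z_8 = 3.1573041 − 0.0038052·(0.0063331)/(0.1890165) = 3.1571766;  |Δ| = 0.0001275
|z_8 − z_7| = 0.0001275 < 10^{-3}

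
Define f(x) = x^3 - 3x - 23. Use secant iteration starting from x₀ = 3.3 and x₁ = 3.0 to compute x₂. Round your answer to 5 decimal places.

3.18664

f(3.3) = 3.0370000, f(3.0) = -5.0000000
x₂ = 3.0000000 − (-5.0000000)·(3.0000000 − 3.3000000) / (-5.0000000 − 3.0370000) = 3.0000000 − (1.5000000)/(-8.0370000) = 3.1866368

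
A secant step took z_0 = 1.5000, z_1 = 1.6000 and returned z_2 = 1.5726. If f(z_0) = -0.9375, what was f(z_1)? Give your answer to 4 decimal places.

The secant line through (1.5000, -0.9375) and (1.6000, f(z_1)) crosses zero at z_2 = 1.5726.
So (1.5000, -0.9375), (1.6000, f(z_1)), (1.5726, 0) are collinear:
f(z_1) = -0.9375 · (1.6000 − 1.5726) / (1.5000 − 1.5726) = -0.9375 · (0.027400)/(-0.072600) = 0.353822

0.3538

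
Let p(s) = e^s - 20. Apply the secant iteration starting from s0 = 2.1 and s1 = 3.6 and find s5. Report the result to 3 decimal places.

2.995

p(2.1) = -11.83383, p(3.6) = 16.59823
s2 = 3.60000 − 16.59823·(3.60000 − 2.10000) / (16.59823 − (-11.83383)) = 3.60000 − (24.89735)/(28.43206) = 2.72432
p(2.72432) = -4.75394
s3 = 2.72432 − (-4.75394)·(2.72432 − 3.60000) / (-4.75394 − 16.59823) = 2.72432 − (4.16292)/(-21.35217) = 2.91929
p(2.91929) = -1.47194
s4 = 2.91929 − (-1.47194)·(2.91929 − 2.72432) / (-1.47194 − (-4.75394)) = 2.91929 − (-0.28698)/(3.28199) = 3.00673
p(3.00673) = 0.22109
s5 = 3.00673 − 0.22109·(3.00673 − 2.91929) / (0.22109 − (-1.47194)) = 3.00673 − (0.01933)/(1.69303) = 2.99531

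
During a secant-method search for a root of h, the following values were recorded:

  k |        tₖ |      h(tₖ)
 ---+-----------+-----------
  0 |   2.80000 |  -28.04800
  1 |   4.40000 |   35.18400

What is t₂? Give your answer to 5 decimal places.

t₂ = 4.40000 − 35.18400·(4.40000 − 2.80000) / (35.18400 − (-28.04800))
   = 4.40000 − (56.2944000)/(63.2320000) = 3.5097166

3.50972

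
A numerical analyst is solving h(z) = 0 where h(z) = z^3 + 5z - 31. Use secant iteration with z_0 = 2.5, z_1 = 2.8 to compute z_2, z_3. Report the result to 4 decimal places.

h(2.5) = -2.875000, h(2.8) = 4.952000
z_2 = 2.800000 − 4.952000·(2.800000 − 2.500000) / (4.952000 − (-2.875000)) = 2.800000 − (1.485600)/(7.827000) = 2.610195
h(2.610195) = -0.165446
z_3 = 2.610195 − (-0.165446)·(2.610195 − 2.800000) / (-0.165446 − 4.952000) = 2.610195 − (0.031402)/(-5.117446) = 2.616332

2.6102, 2.6163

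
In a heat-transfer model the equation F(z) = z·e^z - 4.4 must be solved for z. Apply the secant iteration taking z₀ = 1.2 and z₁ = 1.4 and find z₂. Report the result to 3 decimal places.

F(1.2) = -0.41586, F(1.4) = 1.27728
z₂ = 1.40000 − 1.27728·(1.40000 − 1.20000) / (1.27728 − (-0.41586)) = 1.40000 − (0.25546)/(1.69314) = 1.24912

1.249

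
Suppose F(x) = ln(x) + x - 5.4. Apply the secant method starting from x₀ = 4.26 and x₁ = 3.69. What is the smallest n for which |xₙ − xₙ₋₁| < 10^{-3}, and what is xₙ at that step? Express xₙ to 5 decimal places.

n = 4, xₙ = 4.01097

F(4.26) = 0.3092692, F(3.69) = -0.4043735
x₂ = 3.6900000 − (-0.4043735)·(-0.5700000)/(-0.7136427) = 4.0129808;  |Δ| = 0.3229808
F(4.0129808) = 0.0025152
x₃ = 4.0129808 − 0.0025152·(0.3229808)/(0.4068887) = 4.0109844;  |Δ| = 0.0019965
F(4.0109844) = 0.0000210
x₄ = 4.0109844 − 0.0000210·(-0.0019965)/(-0.0024941) = 4.0109675;  |Δ| = 0.0000168
|x₄ − x₃| = 0.0000168 < 10^{-3}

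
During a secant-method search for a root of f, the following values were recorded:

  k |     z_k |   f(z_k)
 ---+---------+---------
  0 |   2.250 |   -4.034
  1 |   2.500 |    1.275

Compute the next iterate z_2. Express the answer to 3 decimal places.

z_2 = 2.500 − 1.275·(2.500 − 2.250) / (1.275 − (-4.034))
   = 2.500 − (0.31875)/(5.30900) = 2.43996

2.440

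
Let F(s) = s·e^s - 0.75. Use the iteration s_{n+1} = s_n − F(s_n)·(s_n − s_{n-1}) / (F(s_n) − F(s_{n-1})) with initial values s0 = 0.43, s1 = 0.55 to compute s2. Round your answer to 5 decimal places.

F(0.43) = -0.0889793, F(0.55) = 0.2032892
s2 = 0.5500000 − 0.2032892·(0.5500000 − 0.4300000) / (0.2032892 − (-0.0889793)) = 0.5500000 − (0.0243947)/(0.2922684) = 0.4665332

0.46653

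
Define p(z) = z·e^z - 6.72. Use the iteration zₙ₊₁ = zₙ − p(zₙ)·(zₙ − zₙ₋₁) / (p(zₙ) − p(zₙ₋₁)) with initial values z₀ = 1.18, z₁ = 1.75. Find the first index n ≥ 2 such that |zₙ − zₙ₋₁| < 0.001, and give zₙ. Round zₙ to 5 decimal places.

n = 5, zₙ = 1.49977

p(1.18) = -2.8798384, p(1.75) = 3.3505547
z₂ = 1.7500000 − 3.3505547·(0.5700000)/(6.2303931) = 1.4434678;  |Δ| = 0.3065322
p(1.4434678) = -0.6063976
z₃ = 1.4434678 − (-0.6063976)·(-0.3065322)/(-3.9569522) = 1.4904434;  |Δ| = 0.0469756
p(1.4904434) = -0.1038269
z₄ = 1.4904434 − (-0.1038269)·(0.0469756)/(0.5025706) = 1.5001482;  |Δ| = 0.0097048
p(1.5001482) = 0.0041944
z₅ = 1.5001482 − 0.0041944·(0.0097048)/(0.1080213) = 1.4997714;  |Δ| = 0.0003768
|z₅ − z₄| = 0.0003768 < 0.001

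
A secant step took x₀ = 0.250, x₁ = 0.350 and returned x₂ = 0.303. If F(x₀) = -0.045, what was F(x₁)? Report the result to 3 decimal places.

0.040

The secant line through (0.250, -0.045) and (0.350, F(x₁)) crosses zero at x₂ = 0.303.
So (0.250, -0.045), (0.350, F(x₁)), (0.303, 0) are collinear:
F(x₁) = -0.045 · (0.350 − 0.303) / (0.250 − 0.303) = -0.045 · (0.04700)/(-0.05300) = 0.03991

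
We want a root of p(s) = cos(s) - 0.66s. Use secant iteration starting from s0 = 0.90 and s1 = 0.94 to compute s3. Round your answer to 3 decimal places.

p(0.90) = 0.02761, p(0.94) = -0.03061
s2 = 0.94000 − (-0.03061)·(0.94000 − 0.90000) / (-0.03061 − 0.02761) = 0.94000 − (-0.00122)/(-0.05822) = 0.91897
p(0.91897) = 0.00012
s3 = 0.91897 − 0.00012·(0.91897 − 0.94000) / (0.00012 − (-0.03061)) = 0.91897 − (0.00000)/(0.03073) = 0.91905

0.919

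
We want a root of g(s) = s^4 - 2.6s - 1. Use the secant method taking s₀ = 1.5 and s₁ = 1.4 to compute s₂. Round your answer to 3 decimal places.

1.483

g(1.5) = 0.16250, g(1.4) = -0.79840
s₂ = 1.40000 − (-0.79840)·(1.40000 − 1.50000) / (-0.79840 − 0.16250) = 1.40000 − (0.07984)/(-0.96090) = 1.48309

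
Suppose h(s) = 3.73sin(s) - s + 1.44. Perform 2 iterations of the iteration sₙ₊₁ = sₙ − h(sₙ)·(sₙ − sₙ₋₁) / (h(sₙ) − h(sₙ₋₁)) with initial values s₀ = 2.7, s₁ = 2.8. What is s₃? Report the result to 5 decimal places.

2.77544

h(2.7) = 0.3341270, h(2.8) = -0.1104942
s₂ = 2.8000000 − (-0.1104942)·(2.8000000 − 2.7000000) / (-0.1104942 − 0.3341270) = 2.8000000 − (-0.0110494)/(-0.4446212) = 2.7751487
h(2.7751487) = 0.0013020
s₃ = 2.7751487 − 0.0013020·(2.7751487 − 2.8000000) / (0.0013020 − (-0.1104942)) = 2.7751487 − (-0.0000324)/(0.1117962) = 2.7754381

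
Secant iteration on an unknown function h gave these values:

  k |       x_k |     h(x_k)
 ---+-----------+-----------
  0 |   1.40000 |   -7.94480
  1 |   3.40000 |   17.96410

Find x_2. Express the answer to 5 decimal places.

2.01329

x_2 = 3.40000 − 17.96410·(3.40000 − 1.40000) / (17.96410 − (-7.94480))
   = 3.40000 − (35.9282000)/(25.9089000) = 2.0132873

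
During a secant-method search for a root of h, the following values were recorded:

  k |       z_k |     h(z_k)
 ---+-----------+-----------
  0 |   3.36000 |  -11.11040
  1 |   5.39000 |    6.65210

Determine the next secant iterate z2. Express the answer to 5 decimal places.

z2 = 5.39000 − 6.65210·(5.39000 − 3.36000) / (6.65210 − (-11.11040))
   = 5.39000 − (13.5037630)/(17.7625000) = 4.6297600

4.62976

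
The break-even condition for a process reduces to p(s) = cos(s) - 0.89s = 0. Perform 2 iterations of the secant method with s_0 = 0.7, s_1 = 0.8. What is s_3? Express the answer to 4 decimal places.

p(0.7) = 0.141842, p(0.8) = -0.015293
s_2 = 0.800000 − (-0.015293)·(0.800000 − 0.700000) / (-0.015293 − 0.141842) = 0.800000 − (-0.001529)/(-0.157135) = 0.790267
p(0.790267) = 0.000317
s_3 = 0.790267 − 0.000317·(0.790267 − 0.800000) / (0.000317 − (-0.015293)) = 0.790267 − (-0.000003)/(0.015611) = 0.790465

0.7905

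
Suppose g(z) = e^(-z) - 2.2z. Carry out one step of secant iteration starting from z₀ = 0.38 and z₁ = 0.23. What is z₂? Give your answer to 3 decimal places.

g(0.38) = -0.15214, g(0.23) = 0.28853
z₂ = 0.23000 − 0.28853·(0.23000 − 0.38000) / (0.28853 − (-0.15214)) = 0.23000 − (-0.04328)/(0.44067) = 0.32821

0.328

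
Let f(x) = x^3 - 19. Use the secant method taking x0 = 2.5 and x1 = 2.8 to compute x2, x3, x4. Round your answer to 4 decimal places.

2.6600, 2.6680, 2.6684

f(2.5) = -3.375000, f(2.8) = 2.952000
x2 = 2.800000 − 2.952000·(2.800000 − 2.500000) / (2.952000 − (-3.375000)) = 2.800000 − (0.885600)/(6.327000) = 2.660028
f(2.660028) = -0.178300
x3 = 2.660028 − (-0.178300)·(2.660028 − 2.800000) / (-0.178300 − 2.952000) = 2.660028 − (0.024957)/(-3.130300) = 2.668001
f(2.668001) = -0.008554
x4 = 2.668001 − (-0.008554)·(2.668001 − 2.660028) / (-0.008554 − (-0.178300)) = 2.668001 − (-0.000068)/(0.169746) = 2.668403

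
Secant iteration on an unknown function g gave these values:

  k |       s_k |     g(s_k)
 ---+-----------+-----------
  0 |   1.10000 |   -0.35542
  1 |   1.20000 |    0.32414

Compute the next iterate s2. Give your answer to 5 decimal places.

s2 = 1.20000 − 0.32414·(1.20000 − 1.10000) / (0.32414 − (-0.35542))
   = 1.20000 − (0.0324140)/(0.6795600) = 1.1523015

1.15230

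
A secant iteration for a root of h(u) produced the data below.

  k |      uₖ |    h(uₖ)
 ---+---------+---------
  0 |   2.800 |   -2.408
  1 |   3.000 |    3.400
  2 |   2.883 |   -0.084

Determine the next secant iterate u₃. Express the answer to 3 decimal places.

u₃ = 2.883 − (-0.084)·(2.883 − 3.000) / (-0.084 − 3.400)
   = 2.883 − (0.00983)/(-3.48400) = 2.88582

2.886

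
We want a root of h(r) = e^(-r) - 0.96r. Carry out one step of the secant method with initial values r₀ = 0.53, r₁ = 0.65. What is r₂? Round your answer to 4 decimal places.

h(0.53) = 0.079805, h(0.65) = -0.101954
r₂ = 0.650000 − (-0.101954)·(0.650000 − 0.530000) / (-0.101954 − 0.079805) = 0.650000 − (-0.012235)/(-0.181759) = 0.582688

0.5827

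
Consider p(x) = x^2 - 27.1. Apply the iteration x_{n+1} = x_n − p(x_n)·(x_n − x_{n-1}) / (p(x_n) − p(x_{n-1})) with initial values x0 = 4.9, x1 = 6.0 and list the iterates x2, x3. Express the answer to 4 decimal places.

5.1835, 5.2042

p(4.9) = -3.090000, p(6.0) = 8.900000
x2 = 6.000000 − 8.900000·(6.000000 − 4.900000) / (8.900000 − (-3.090000)) = 6.000000 − (9.790000)/(11.990000) = 5.183486
p(5.183486) = -0.231470
x3 = 5.183486 − (-0.231470)·(5.183486 − 6.000000) / (-0.231470 − 8.900000) = 5.183486 − (0.188999)/(-9.131470) = 5.204184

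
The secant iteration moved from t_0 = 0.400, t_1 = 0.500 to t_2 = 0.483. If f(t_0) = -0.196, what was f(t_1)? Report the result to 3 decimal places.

The secant line through (0.400, -0.196) and (0.500, f(t_1)) crosses zero at t_2 = 0.483.
So (0.400, -0.196), (0.500, f(t_1)), (0.483, 0) are collinear:
f(t_1) = -0.196 · (0.500 − 0.483) / (0.400 − 0.483) = -0.196 · (0.01700)/(-0.08300) = 0.04014

0.040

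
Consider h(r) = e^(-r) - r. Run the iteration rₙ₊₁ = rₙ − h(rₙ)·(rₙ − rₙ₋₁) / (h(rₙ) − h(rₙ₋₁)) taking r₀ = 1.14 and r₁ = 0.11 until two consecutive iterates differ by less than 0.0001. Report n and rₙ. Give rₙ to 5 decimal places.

n = 5, rₙ = 0.56714

h(1.14) = -0.8201810, h(0.11) = 0.7858341
r₂ = 0.1100000 − 0.7858341·(-1.0300000)/(1.6060151) = 0.6139860;  |Δ| = 0.5039860
h(0.6139860) = -0.0727966
r₃ = 0.6139860 − (-0.0727966)·(0.5039860)/(-0.8586308) = 0.5712570;  |Δ| = 0.0427291
h(0.5712570) = -0.0064419
r₄ = 0.5712570 − (-0.0064419)·(-0.0427291)/(0.0663547) = 0.5671087;  |Δ| = 0.0041483
h(0.5671087) = 0.0000542
r₅ = 0.5671087 − 0.0000542·(-0.0041483)/(0.0064961) = 0.5671433;  |Δ| = 0.0000346
|r₅ − r₄| = 0.0000346 < 0.0001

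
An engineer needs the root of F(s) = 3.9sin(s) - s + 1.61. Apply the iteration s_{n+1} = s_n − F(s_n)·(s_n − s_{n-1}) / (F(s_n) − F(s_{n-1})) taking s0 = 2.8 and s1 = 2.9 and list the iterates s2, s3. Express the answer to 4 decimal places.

2.8246, 2.8248

F(2.8) = 0.116454, F(2.9) = -0.356928
s2 = 2.900000 − (-0.356928)·(2.900000 − 2.800000) / (-0.356928 − 0.116454) = 2.900000 − (-0.035693)/(-0.473381) = 2.824600
F(2.824600) = 0.001069
s3 = 2.824600 − 0.001069·(2.824600 − 2.900000) / (0.001069 − (-0.356928)) = 2.824600 − (-0.000081)/(0.357996) = 2.824826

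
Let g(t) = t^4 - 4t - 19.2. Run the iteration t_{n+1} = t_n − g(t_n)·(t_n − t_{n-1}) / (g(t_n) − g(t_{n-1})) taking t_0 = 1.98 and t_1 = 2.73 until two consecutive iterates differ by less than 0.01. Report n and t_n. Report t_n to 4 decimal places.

g(1.98) = -11.750464, g(2.73) = 25.425718
t_2 = 2.730000 − 25.425718·(0.750000)/(37.176182) = 2.217056;  |Δ| = 0.512944
g(2.217056) = -3.907672
t_3 = 2.217056 − (-3.907672)·(-0.512944)/(-29.333390) = 2.285389;  |Δ| = 0.068332
g(2.285389) = -1.061818
t_4 = 2.285389 − (-1.061818)·(0.068332)/(2.845853) = 2.310884;  |Δ| = 0.025495
g(2.310884) = 0.074038
t_5 = 2.310884 − 0.074038·(0.025495)/(1.135856) = 2.309222;  |Δ| = 0.001662
|t_5 − t_4| = 0.001662 < 0.01

n = 5, t_n = 2.3092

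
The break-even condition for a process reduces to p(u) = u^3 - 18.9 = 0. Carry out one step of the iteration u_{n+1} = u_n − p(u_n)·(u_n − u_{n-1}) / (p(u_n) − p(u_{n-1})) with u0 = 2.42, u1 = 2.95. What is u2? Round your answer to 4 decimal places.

2.6379

p(2.42) = -4.727512, p(2.95) = 6.772375
u2 = 2.950000 − 6.772375·(2.950000 − 2.420000) / (6.772375 − (-4.727512)) = 2.950000 − (3.589359)/(11.499887) = 2.637879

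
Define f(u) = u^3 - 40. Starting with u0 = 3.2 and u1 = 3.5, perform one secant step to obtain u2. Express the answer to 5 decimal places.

f(3.2) = -7.2320000, f(3.5) = 2.8750000
u2 = 3.5000000 − 2.8750000·(3.5000000 − 3.2000000) / (2.8750000 − (-7.2320000)) = 3.5000000 − (0.8625000)/(10.1070000) = 3.4146631

3.41466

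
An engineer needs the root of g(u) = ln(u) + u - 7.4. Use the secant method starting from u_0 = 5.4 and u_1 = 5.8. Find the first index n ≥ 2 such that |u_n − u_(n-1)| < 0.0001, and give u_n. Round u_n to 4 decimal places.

g(5.4) = -0.313601, g(5.8) = 0.157858
u_2 = 5.800000 − 0.157858·(0.400000)/(0.471459) = 5.666069;  |Δ| = 0.133931
g(5.666069) = 0.000564
u_3 = 5.666069 − 0.000564·(-0.133931)/(-0.157294) = 5.665588;  |Δ| = 0.000480
g(5.665588) = -0.000001
u_4 = 5.665588 − (-0.000001)·(-0.000480)/(-0.000565) = 5.665589;  |Δ| = 0.000001
|u_4 − u_3| = 0.000001 < 0.0001

n = 4, u_n = 5.6656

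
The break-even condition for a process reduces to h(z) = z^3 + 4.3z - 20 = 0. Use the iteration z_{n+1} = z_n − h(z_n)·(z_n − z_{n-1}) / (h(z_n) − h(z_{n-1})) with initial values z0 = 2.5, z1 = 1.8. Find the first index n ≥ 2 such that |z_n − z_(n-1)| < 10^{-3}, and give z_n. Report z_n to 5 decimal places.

n = 5, z_n = 2.19425

h(2.5) = 6.3750000, h(1.8) = -6.4280000
z2 = 1.8000000 − (-6.4280000)·(-0.7000000)/(-12.8030000) = 2.1514489;  |Δ| = 0.3514489
h(2.1514489) = -0.7902889
z3 = 2.1514489 − (-0.7902889)·(0.3514489)/(5.6377111) = 2.2007146;  |Δ| = 0.0492658
h(2.2007146) = 0.1214530
z4 = 2.2007146 − 0.1214530·(0.0492658)/(0.9117420) = 2.1941520;  |Δ| = 0.0065627
h(2.1941520) = -0.0018346
z5 = 2.1941520 − (-0.0018346)·(-0.0065627)/(-0.1232876) = 2.1942496;  |Δ| = 0.0000977
|z5 − z4| = 0.0000977 < 10^{-3}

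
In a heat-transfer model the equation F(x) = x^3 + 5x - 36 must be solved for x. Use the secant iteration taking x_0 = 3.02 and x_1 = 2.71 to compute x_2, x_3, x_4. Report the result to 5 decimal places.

2.79592, 2.80184, 2.80168

F(3.02) = 6.6436080, F(2.71) = -2.5474890
x_2 = 2.7100000 − (-2.5474890)·(2.7100000 − 3.0200000) / (-2.5474890 − 6.6436080) = 2.7100000 − (0.7897216)/(-9.1910970) = 2.7959225
F(2.7959225) = -0.1641521
x_3 = 2.7959225 − (-0.1641521)·(2.7959225 − 2.7100000) / (-0.1641521 − (-2.5474890)) = 2.7959225 − (-0.0141043)/(2.3833369) = 2.8018404
F(2.8018404) = 0.0045153
x_4 = 2.8018404 − 0.0045153·(2.8018404 − 2.7959225) / (0.0045153 − (-0.1641521)) = 2.8018404 − (0.0000267)/(0.1686674) = 2.8016819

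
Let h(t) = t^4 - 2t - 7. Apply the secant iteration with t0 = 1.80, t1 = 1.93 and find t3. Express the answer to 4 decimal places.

h(1.80) = -0.102400, h(1.93) = 3.014880
t2 = 1.930000 − 3.014880·(1.930000 − 1.800000) / (3.014880 − (-0.102400)) = 1.930000 − (0.391934)/(3.117280) = 1.804270
h(1.804270) = -0.010966
t3 = 1.804270 − (-0.010966)·(1.804270 − 1.930000) / (-0.010966 − 3.014880) = 1.804270 − (0.001379)/(-3.025846) = 1.804726

1.8047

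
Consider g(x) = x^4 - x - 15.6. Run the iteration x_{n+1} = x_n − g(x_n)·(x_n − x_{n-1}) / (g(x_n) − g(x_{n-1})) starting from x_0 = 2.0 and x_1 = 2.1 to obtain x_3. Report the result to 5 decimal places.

2.04960

g(2.0) = -1.6000000, g(2.1) = 1.7481000
x_2 = 2.1000000 − 1.7481000·(2.1000000 − 2.0000000) / (1.7481000 − (-1.6000000)) = 2.1000000 − (0.1748100)/(3.3481000) = 2.0477883
g(2.0477883) = -0.0628752
x_3 = 2.0477883 − (-0.0628752)·(2.0477883 − 2.1000000) / (-0.0628752 − 1.7481000) = 2.0477883 − (0.0032828)/(-1.8109752) = 2.0496010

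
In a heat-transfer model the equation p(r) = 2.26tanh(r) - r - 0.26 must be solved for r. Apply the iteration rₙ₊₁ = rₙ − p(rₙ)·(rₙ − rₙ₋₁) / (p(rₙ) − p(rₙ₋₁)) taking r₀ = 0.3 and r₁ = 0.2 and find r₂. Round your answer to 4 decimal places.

0.2124

p(0.3) = 0.098367, p(0.2) = -0.013932
r₂ = 0.200000 − (-0.013932)·(0.200000 − 0.300000) / (-0.013932 − 0.098367) = 0.200000 − (0.001393)/(-0.112298) = 0.212406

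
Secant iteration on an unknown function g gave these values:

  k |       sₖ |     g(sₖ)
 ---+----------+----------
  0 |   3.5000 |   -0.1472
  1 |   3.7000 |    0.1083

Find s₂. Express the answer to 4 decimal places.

s₂ = 3.7000 − 0.1083·(3.7000 − 3.5000) / (0.1083 − (-0.1472))
   = 3.7000 − (0.021660)/(0.255500) = 3.615225

3.6152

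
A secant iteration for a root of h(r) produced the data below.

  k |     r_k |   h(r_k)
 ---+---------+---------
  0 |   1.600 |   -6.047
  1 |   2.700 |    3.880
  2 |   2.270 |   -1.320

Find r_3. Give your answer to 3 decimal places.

2.379

r_3 = 2.270 − (-1.320)·(2.270 − 2.700) / (-1.320 − 3.880)
   = 2.270 − (0.56760)/(-5.20000) = 2.37915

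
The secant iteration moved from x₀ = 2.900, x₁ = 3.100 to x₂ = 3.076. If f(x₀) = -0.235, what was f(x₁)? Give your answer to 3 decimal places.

The secant line through (2.900, -0.235) and (3.100, f(x₁)) crosses zero at x₂ = 3.076.
So (2.900, -0.235), (3.100, f(x₁)), (3.076, 0) are collinear:
f(x₁) = -0.235 · (3.100 − 3.076) / (2.900 − 3.076) = -0.235 · (0.02400)/(-0.17600) = 0.03205

0.032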